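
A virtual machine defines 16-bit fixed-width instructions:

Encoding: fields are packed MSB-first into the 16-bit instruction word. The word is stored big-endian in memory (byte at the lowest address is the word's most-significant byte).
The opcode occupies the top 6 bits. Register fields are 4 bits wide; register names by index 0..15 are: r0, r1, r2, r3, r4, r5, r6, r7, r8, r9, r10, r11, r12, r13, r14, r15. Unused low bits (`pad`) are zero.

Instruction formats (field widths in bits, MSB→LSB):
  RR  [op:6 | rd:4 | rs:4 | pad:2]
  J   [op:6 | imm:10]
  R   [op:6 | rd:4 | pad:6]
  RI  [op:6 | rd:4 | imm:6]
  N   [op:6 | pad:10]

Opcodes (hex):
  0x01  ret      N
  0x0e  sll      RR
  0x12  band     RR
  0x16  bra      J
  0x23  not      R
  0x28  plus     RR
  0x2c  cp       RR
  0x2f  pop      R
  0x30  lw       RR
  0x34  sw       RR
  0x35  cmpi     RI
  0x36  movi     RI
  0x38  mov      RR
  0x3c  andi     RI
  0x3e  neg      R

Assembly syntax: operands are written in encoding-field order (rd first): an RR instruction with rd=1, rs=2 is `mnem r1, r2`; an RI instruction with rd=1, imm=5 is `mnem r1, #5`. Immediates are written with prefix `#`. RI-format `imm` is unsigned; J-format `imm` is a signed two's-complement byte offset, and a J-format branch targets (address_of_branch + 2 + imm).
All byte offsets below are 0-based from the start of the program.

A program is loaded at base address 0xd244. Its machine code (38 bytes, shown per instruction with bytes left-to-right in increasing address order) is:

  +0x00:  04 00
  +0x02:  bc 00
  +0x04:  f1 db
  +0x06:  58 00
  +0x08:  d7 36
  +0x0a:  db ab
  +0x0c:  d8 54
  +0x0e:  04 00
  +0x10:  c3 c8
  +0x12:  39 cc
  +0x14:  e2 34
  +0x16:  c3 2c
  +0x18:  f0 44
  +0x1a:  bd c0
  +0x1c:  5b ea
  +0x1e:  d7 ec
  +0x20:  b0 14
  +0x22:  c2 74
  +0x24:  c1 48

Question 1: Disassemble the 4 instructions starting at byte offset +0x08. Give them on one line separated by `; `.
@+08  big-endian(d7 36) = 0xd736
  top 6b → 0x35 → cmpi [RI]
  rd@[9:6]=0xc ⇒ r12
  imm@[5:0]=0x36 ⇒ #54
@+0a  big-endian(db ab) = 0xdbab
  top 6b → 0x36 → movi [RI]
  rd@[9:6]=0xe ⇒ r14
  imm@[5:0]=0x2b ⇒ #43
@+0c  big-endian(d8 54) = 0xd854
  top 6b → 0x36 → movi [RI]
  rd@[9:6]=0x1 ⇒ r1
  imm@[5:0]=0x14 ⇒ #20
@+0e  big-endian(04 00) = 0x0400
  top 6b → 0x1 → ret [N]

cmpi r12, #54; movi r14, #43; movi r1, #20; ret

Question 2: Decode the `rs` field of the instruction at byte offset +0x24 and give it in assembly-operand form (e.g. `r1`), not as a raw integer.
[24] c1 48 → 0xc148
  opcode bits[15:10]=0x30: lw/RR
  rd@[9:6]=0x5 ⇒ r5
  rs@[5:2]=0x2 ⇒ r2

r2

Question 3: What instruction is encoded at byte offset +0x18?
[18] f0 44 → 0xf044
  op=0xf044>>10=0x3c ⇒ andi (RI)
  [9:6] rd=1 = r1
  [5:0] imm=4 = #4

andi r1, #4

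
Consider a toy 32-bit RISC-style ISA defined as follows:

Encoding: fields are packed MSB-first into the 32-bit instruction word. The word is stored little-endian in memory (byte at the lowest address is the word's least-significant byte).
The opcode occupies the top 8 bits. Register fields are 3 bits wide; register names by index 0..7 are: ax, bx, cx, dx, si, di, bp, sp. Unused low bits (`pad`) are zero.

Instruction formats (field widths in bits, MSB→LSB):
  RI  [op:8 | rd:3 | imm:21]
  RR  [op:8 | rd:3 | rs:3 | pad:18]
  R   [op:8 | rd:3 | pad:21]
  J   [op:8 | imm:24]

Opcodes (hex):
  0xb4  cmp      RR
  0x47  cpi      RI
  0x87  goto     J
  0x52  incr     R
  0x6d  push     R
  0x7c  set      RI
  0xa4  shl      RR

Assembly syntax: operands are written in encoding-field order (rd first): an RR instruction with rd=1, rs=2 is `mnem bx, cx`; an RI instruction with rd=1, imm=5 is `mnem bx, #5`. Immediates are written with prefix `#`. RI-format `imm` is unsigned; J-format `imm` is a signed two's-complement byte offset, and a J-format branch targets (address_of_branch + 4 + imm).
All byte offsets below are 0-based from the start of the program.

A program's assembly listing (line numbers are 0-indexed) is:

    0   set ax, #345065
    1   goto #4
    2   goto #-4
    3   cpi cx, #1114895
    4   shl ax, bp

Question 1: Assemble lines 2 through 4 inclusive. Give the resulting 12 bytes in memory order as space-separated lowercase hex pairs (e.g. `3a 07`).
line 2 (goto): pack op=0x87:8|imm=-4:24 = 0x87fffffc; little→ fc ff ff 87
line 3 (cpi): pack op=0x47:8|rd=2:3|imm=1114895:21 = 0x4751030f; little→ 0f 03 51 47
line 4 (shl): pack op=0xa4:8|rd=0:3|rs=6:3|pad=0:18 = 0xa4180000; little→ 00 00 18 a4

fc ff ff 87 0f 03 51 47 00 00 18 a4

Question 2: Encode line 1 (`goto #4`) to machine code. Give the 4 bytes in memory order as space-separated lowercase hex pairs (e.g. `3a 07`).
L1: goto op=0x87:8|imm=4:24 ⇒ 0x87000004 ⇒ little 04 00 00 87

04 00 00 87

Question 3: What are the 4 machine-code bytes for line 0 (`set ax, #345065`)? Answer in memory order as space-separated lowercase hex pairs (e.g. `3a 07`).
line 0 (set): pack op=0x7c:8|rd=0:3|imm=345065:21 = 0x7c0543e9; little→ e9 43 05 7c

e9 43 05 7c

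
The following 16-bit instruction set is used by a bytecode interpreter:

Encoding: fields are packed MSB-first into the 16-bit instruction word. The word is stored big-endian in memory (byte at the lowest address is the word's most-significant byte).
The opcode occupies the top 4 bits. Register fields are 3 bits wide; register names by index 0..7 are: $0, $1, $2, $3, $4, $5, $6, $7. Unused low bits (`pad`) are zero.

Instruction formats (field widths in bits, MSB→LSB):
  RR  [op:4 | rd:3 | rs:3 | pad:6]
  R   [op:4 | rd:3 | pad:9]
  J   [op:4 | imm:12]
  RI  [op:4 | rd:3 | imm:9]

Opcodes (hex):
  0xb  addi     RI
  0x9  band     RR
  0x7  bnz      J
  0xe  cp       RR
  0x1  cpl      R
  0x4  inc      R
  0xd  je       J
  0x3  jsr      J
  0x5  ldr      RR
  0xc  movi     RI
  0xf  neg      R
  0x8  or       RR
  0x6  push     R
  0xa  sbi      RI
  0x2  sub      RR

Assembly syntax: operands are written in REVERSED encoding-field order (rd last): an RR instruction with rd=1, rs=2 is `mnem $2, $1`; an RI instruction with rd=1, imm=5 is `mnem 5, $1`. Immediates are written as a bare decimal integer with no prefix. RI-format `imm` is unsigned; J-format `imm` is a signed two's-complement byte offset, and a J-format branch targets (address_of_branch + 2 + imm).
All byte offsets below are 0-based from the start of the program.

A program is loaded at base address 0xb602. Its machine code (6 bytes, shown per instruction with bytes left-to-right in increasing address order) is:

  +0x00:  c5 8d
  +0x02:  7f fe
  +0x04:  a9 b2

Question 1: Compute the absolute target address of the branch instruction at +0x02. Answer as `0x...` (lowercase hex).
0xb604

[02] 7f fe → 0x7ffe
  op=0x7ffe>>12=0x7 ⇒ bnz (J)
  imm@[11:0]=0xffe (s12→-2) ⇒ -2
  target = base 0xb602 + off 0x02 + 2 + imm -2 = 0xb604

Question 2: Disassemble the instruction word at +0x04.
sbi 434, $4

off 0x04: read a9 b2 as big → 0xa9b2
  op=0xa9b2>>12=0xa ⇒ sbi (RI)
  rd@[11:9]=0x4 ⇒ $4
  imm@[8:0]=0x1b2 ⇒ 434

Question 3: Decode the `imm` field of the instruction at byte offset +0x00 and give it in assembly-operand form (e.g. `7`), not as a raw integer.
off 0x00: read c5 8d as big → 0xc58d
  top 4b → 0xc → movi [RI]
  rd: (w>>9)&0x7=0x2 → $2
  imm: (w>>0)&0x1ff=0x18d → 397

397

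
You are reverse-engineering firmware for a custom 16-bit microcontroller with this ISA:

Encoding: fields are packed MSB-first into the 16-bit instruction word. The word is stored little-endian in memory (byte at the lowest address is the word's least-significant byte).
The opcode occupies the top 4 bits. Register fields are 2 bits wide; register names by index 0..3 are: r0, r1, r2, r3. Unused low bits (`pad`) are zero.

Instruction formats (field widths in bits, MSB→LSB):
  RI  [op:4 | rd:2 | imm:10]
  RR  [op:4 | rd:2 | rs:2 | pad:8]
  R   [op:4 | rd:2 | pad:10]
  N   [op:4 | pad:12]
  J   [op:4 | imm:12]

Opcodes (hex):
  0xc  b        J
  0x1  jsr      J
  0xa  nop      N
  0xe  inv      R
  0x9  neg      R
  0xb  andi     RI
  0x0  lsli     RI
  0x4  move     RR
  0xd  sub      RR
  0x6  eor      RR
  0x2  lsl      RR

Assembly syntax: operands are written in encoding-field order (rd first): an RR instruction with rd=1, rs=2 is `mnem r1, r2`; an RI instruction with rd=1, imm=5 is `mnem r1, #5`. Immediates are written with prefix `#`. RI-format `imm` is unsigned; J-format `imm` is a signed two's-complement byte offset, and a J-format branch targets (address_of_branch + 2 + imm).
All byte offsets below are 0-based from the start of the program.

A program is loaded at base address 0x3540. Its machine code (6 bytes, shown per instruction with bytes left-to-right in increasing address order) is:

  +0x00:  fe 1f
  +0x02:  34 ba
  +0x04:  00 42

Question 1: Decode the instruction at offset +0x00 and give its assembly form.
[00] fe 1f → 0x1ffe
  opcode bits[15:12]=0x1: jsr/J
  imm@[11:0]=0xffe (s12→-2) ⇒ #-2

jsr #-2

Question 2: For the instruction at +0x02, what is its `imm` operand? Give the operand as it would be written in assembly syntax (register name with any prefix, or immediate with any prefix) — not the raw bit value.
off 0x02: read 34 ba as little → 0xba34
  op=0xba34>>12=0xb ⇒ andi (RI)
  rd: (w>>10)&0x3=0x2 → r2
  imm: (w>>0)&0x3ff=0x234 → #564

#564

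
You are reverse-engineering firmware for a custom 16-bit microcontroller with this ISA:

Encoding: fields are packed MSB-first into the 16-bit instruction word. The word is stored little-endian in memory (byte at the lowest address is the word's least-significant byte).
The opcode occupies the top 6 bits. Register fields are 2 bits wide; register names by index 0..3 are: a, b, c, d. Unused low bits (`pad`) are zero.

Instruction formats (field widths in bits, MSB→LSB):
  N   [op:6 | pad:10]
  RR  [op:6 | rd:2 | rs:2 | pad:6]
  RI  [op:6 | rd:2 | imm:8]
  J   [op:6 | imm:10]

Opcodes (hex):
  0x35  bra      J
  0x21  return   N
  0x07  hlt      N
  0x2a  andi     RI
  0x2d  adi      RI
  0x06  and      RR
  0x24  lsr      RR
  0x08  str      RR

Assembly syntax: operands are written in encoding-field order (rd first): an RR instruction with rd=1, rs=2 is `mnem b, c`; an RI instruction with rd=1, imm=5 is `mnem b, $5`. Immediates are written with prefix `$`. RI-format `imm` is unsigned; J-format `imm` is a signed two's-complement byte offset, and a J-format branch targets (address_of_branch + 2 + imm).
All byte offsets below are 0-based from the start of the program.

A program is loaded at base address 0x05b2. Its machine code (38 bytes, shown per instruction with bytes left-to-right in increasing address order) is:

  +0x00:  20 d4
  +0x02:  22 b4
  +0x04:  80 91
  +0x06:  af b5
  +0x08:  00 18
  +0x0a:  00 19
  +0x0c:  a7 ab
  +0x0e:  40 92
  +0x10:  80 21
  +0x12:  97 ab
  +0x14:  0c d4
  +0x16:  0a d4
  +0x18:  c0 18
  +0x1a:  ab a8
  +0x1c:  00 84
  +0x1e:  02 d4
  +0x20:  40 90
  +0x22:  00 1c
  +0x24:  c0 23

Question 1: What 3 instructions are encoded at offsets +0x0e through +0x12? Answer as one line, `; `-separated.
lsr c, b; str b, c; andi d, $151

[0e] 40 92 → 0x9240
  top 6b → 0x24 → lsr [RR]
  rd: (w>>8)&0x3=0x2 → c
  rs: (w>>6)&0x3=0x1 → b
[10] 80 21 → 0x2180
  top 6b → 0x8 → str [RR]
  rd: (w>>8)&0x3=0x1 → b
  rs: (w>>6)&0x3=0x2 → c
[12] 97 ab → 0xab97
  top 6b → 0x2a → andi [RI]
  rd: (w>>8)&0x3=0x3 → d
  imm: (w>>0)&0xff=0x97 → $151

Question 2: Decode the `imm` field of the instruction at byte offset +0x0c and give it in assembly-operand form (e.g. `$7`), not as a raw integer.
$167

[0c] a7 ab → 0xaba7
  opcode bits[15:10]=0x2a: andi/RI
  [9:8] rd=3 = d
  [7:0] imm=167 = $167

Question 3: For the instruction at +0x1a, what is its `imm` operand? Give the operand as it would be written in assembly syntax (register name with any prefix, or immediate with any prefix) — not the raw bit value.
off 0x1a: read ab a8 as little → 0xa8ab
  top 6b → 0x2a → andi [RI]
  [9:8] rd=0 = a
  [7:0] imm=171 = $171

$171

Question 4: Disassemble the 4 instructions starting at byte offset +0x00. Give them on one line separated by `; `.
[00] 20 d4 → 0xd420
  op=0xd420>>10=0x35 ⇒ bra (J)
  imm@[9:0]=0x20 ⇒ $32
[02] 22 b4 → 0xb422
  op=0xb422>>10=0x2d ⇒ adi (RI)
  rd@[9:8]=0x0 ⇒ a
  imm@[7:0]=0x22 ⇒ $34
[04] 80 91 → 0x9180
  op=0x9180>>10=0x24 ⇒ lsr (RR)
  rd@[9:8]=0x1 ⇒ b
  rs@[7:6]=0x2 ⇒ c
[06] af b5 → 0xb5af
  op=0xb5af>>10=0x2d ⇒ adi (RI)
  rd@[9:8]=0x1 ⇒ b
  imm@[7:0]=0xaf ⇒ $175

bra $32; adi a, $34; lsr b, c; adi b, $175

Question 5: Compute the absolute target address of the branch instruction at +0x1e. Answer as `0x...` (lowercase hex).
@+1e  little-endian(02 d4) = 0xd402
  op=0xd402>>10=0x35 ⇒ bra (J)
  imm: (w>>0)&0x3ff=0x2 → $2
  target = base 0x05b2 + off 0x1e + 2 + imm 2 = 0x05d4

0x05d4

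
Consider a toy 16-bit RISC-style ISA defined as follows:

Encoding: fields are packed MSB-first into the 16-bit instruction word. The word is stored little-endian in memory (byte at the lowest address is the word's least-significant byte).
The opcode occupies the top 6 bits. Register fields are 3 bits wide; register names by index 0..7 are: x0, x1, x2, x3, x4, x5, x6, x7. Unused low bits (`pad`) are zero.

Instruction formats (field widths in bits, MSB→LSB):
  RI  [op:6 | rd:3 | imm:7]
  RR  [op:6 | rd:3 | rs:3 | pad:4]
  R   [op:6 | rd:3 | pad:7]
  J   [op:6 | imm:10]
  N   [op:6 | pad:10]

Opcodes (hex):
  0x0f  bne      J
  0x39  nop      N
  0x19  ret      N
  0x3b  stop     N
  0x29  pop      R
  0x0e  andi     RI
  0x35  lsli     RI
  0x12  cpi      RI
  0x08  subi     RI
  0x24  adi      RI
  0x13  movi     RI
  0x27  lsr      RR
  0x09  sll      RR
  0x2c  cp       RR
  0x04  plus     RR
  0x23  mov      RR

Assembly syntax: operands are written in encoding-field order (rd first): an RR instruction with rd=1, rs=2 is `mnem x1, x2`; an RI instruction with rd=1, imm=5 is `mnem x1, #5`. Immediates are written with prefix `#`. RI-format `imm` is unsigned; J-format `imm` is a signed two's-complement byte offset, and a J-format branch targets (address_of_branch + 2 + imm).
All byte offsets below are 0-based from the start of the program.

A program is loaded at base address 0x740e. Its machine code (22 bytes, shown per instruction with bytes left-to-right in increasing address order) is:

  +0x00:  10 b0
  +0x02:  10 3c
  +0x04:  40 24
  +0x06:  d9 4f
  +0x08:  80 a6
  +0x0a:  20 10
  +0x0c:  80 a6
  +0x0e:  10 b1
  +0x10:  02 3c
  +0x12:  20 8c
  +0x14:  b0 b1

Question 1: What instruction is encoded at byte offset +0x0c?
off 0x0c: read 80 a6 as little → 0xa680
  opcode bits[15:10]=0x29: pop/R
  rd: (w>>7)&0x7=0x5 → x5

pop x5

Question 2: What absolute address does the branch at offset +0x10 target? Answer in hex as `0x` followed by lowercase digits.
+0x10: 02 3c ⇒ word 0x3c02 (little)
  opcode bits[15:10]=0xf: bne/J
  imm@[9:0]=0x2 ⇒ #2
  target = base 0x740e + off 0x10 + 2 + imm 2 = 0x7422

0x7422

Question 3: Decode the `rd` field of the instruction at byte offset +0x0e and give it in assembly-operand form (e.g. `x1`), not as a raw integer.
[0e] 10 b1 → 0xb110
  op=0xb110>>10=0x2c ⇒ cp (RR)
  rd: (w>>7)&0x7=0x2 → x2
  rs: (w>>4)&0x7=0x1 → x1

x2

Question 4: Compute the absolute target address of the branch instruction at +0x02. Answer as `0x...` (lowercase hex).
0x7422

@+02  little-endian(10 3c) = 0x3c10
  top 6b → 0xf → bne [J]
  imm: (w>>0)&0x3ff=0x10 → #16
  target = base 0x740e + off 0x02 + 2 + imm 16 = 0x7422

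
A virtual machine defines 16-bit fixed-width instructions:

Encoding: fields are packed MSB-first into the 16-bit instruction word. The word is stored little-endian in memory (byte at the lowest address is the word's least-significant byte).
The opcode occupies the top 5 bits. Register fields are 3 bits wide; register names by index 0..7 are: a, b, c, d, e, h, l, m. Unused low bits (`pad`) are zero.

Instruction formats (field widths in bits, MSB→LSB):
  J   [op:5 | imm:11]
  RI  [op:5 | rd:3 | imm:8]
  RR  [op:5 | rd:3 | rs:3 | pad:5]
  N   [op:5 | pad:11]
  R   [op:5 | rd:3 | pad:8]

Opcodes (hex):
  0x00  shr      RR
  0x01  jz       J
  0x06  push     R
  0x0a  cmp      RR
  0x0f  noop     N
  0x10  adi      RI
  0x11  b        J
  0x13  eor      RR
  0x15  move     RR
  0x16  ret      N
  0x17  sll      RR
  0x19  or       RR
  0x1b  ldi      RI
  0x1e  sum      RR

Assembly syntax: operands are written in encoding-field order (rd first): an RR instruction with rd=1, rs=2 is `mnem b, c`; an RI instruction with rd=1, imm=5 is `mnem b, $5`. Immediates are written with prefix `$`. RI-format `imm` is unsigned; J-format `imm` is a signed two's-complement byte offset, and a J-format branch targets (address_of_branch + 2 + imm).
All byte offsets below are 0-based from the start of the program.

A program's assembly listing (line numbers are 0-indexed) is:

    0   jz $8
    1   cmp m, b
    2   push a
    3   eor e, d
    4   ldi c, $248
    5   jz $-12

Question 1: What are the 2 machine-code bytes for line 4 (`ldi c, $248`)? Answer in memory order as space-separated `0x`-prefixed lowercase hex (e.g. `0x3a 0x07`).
0xf8 0xda

4. ldi fields op=0x1b:5|rd=2:3|imm=248:8 → word daf8h → f8 da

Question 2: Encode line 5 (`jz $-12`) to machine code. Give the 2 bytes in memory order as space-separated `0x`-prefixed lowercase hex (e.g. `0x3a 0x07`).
line 5 (jz): pack op=0x1:5|imm=-12:11 = 0x0ff4; little→ f4 0f

0xf4 0x0f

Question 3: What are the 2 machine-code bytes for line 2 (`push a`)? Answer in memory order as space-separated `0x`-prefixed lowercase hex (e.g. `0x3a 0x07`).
0x00 0x30

line 2 (push): pack op=0x6:5|rd=0:3|pad=0:8 = 0x3000; little→ 00 30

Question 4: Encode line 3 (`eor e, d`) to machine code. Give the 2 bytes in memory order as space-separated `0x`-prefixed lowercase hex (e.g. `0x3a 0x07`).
3. eor fields op=0x13:5|rd=4:3|rs=3:3|pad=0:5 → word 9c60h → 60 9c

0x60 0x9c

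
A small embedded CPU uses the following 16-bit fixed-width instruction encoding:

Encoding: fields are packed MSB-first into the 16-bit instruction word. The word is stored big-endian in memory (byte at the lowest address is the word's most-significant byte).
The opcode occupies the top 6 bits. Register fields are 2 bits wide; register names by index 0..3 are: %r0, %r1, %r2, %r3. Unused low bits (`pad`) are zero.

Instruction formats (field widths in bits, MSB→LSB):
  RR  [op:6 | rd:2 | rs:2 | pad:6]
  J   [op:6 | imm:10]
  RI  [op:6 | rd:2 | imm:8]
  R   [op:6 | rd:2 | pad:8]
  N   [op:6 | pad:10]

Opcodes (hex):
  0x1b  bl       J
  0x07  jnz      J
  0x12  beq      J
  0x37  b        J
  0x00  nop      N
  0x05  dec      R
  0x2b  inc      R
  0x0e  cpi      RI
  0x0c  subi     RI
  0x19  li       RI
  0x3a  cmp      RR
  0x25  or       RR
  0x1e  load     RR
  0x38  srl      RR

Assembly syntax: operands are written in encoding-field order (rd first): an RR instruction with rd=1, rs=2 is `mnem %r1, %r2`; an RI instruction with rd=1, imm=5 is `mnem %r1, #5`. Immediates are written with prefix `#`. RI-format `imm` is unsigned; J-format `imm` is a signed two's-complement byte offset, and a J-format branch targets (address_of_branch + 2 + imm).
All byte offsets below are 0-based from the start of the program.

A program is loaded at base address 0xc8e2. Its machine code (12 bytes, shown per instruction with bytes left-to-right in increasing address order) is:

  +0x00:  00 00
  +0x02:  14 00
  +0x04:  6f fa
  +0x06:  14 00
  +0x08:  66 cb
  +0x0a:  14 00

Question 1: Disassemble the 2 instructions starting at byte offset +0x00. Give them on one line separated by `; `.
[00] 00 00 → 0x0000
  opcode bits[15:10]=0x0: nop/N
[02] 14 00 → 0x1400
  opcode bits[15:10]=0x5: dec/R
  rd@[9:8]=0x0 ⇒ %r0

nop; dec %r0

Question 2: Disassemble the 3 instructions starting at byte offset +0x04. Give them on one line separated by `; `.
@+04  big-endian(6f fa) = 0x6ffa
  op=0x6ffa>>10=0x1b ⇒ bl (J)
  imm@[9:0]=0x3fa (s10→-6) ⇒ #-6
@+06  big-endian(14 00) = 0x1400
  op=0x1400>>10=0x5 ⇒ dec (R)
  rd@[9:8]=0x0 ⇒ %r0
@+08  big-endian(66 cb) = 0x66cb
  op=0x66cb>>10=0x19 ⇒ li (RI)
  rd@[9:8]=0x2 ⇒ %r2
  imm@[7:0]=0xcb ⇒ #203

bl #-6; dec %r0; li %r2, #203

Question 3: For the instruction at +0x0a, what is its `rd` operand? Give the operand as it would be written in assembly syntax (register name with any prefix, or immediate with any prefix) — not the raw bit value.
off 0x0a: read 14 00 as big → 0x1400
  op=0x1400>>10=0x5 ⇒ dec (R)
  [9:8] rd=0 = %r0

%r0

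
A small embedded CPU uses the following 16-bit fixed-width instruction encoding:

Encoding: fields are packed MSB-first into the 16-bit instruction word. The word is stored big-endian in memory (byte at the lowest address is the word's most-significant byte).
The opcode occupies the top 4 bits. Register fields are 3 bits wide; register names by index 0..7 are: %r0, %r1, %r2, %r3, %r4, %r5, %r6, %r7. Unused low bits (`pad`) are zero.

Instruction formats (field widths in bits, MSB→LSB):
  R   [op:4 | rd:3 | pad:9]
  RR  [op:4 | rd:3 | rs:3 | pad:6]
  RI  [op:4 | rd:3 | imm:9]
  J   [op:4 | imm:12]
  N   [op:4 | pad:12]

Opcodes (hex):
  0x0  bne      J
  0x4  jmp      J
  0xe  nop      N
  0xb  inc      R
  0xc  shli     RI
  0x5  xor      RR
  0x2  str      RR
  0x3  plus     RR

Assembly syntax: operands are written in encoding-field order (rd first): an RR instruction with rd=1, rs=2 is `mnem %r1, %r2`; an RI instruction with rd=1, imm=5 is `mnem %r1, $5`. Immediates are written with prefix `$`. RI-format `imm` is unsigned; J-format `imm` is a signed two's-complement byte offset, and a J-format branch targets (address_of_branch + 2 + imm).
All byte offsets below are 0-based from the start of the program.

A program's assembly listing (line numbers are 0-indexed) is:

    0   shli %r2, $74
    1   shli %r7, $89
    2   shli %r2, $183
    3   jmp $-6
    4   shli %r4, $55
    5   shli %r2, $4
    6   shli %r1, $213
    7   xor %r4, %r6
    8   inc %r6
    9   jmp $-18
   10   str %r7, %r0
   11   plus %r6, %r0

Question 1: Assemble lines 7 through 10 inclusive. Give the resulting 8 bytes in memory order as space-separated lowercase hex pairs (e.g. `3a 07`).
L7: xor op=0x5:4|rd=4:3|rs=6:3|pad=0:6 ⇒ 0x5980 ⇒ big 59 80
L8: inc op=0xb:4|rd=6:3|pad=0:9 ⇒ 0xbc00 ⇒ big bc 00
L9: jmp op=0x4:4|imm=-18:12 ⇒ 0x4fee ⇒ big 4f ee
L10: str op=0x2:4|rd=7:3|rs=0:3|pad=0:6 ⇒ 0x2e00 ⇒ big 2e 00

59 80 bc 00 4f ee 2e 00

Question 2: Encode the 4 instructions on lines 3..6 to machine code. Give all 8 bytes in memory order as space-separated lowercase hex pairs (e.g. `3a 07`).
4f fa c8 37 c4 04 c2 d5

line 3 (jmp): pack op=0x4:4|imm=-6:12 = 0x4ffa; big→ 4f fa
line 4 (shli): pack op=0xc:4|rd=4:3|imm=55:9 = 0xc837; big→ c8 37
line 5 (shli): pack op=0xc:4|rd=2:3|imm=4:9 = 0xc404; big→ c4 04
line 6 (shli): pack op=0xc:4|rd=1:3|imm=213:9 = 0xc2d5; big→ c2 d5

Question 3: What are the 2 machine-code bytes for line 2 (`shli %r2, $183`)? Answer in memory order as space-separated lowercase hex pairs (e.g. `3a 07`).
2. shli fields op=0xc:4|rd=2:3|imm=183:9 → word c4b7h → c4 b7

c4 b7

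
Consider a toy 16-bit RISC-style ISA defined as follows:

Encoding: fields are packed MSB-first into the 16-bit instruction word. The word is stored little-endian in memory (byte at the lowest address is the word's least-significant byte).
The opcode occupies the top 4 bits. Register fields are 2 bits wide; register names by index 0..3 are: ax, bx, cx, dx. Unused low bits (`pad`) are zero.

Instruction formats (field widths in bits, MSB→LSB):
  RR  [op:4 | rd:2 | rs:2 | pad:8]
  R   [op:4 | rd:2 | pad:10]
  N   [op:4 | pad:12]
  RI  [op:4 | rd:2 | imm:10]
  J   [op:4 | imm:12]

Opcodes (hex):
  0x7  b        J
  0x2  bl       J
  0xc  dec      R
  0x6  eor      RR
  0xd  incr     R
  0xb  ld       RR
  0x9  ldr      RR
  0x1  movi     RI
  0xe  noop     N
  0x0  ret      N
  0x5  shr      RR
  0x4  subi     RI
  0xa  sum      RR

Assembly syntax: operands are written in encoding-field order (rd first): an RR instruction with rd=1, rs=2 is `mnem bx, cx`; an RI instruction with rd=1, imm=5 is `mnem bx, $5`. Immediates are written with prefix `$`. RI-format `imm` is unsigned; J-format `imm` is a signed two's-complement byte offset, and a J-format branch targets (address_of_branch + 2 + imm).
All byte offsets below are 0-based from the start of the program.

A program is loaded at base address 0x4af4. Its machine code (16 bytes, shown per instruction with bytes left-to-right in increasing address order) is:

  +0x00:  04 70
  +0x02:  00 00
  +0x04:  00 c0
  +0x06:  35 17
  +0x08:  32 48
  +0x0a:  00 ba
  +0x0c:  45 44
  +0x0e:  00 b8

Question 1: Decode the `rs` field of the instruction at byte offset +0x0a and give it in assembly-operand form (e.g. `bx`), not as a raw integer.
cx

[0a] 00 ba → 0xba00
  op=0xba00>>12=0xb ⇒ ld (RR)
  rd: (w>>10)&0x3=0x2 → cx
  rs: (w>>8)&0x3=0x2 → cx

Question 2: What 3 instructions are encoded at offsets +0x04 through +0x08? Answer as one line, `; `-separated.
dec ax; movi bx, $821; subi cx, $50

@+04  little-endian(00 c0) = 0xc000
  top 4b → 0xc → dec [R]
  rd@[11:10]=0x0 ⇒ ax
@+06  little-endian(35 17) = 0x1735
  top 4b → 0x1 → movi [RI]
  rd@[11:10]=0x1 ⇒ bx
  imm@[9:0]=0x335 ⇒ $821
@+08  little-endian(32 48) = 0x4832
  top 4b → 0x4 → subi [RI]
  rd@[11:10]=0x2 ⇒ cx
  imm@[9:0]=0x32 ⇒ $50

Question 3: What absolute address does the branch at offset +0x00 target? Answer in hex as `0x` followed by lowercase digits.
+0x00: 04 70 ⇒ word 0x7004 (little)
  opcode bits[15:12]=0x7: b/J
  imm: (w>>0)&0xfff=0x4 → $4
  target = base 0x4af4 + off 0x00 + 2 + imm 4 = 0x4afa

0x4afa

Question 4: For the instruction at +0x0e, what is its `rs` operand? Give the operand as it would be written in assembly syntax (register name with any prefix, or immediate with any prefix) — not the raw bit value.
+0x0e: 00 b8 ⇒ word 0xb800 (little)
  top 4b → 0xb → ld [RR]
  [11:10] rd=2 = cx
  [9:8] rs=0 = ax

ax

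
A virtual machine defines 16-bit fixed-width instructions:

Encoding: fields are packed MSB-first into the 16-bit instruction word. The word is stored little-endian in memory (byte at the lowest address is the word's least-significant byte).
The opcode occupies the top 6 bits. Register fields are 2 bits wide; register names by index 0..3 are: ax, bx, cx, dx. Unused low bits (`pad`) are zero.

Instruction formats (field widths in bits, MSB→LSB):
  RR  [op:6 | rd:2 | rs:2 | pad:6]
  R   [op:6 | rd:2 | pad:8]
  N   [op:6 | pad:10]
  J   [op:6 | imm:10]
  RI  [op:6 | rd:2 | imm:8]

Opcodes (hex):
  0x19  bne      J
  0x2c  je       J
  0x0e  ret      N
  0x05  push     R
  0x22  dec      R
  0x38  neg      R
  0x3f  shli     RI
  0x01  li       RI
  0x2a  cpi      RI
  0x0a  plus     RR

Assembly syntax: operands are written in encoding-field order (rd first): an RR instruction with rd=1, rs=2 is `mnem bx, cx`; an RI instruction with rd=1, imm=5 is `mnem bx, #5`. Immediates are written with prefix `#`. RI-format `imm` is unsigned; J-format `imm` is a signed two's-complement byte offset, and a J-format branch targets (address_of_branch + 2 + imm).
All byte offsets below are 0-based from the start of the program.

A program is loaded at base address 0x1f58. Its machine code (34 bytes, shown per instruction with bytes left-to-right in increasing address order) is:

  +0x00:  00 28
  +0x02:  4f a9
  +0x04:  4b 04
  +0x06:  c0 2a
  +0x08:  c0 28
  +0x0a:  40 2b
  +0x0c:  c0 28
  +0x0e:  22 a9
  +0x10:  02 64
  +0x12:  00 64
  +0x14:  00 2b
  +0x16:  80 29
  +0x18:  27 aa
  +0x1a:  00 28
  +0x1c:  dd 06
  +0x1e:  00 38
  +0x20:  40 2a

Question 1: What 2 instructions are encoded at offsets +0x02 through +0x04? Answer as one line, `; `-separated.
cpi bx, #79; li ax, #75

off 0x02: read 4f a9 as little → 0xa94f
  op=0xa94f>>10=0x2a ⇒ cpi (RI)
  rd@[9:8]=0x1 ⇒ bx
  imm@[7:0]=0x4f ⇒ #79
off 0x04: read 4b 04 as little → 0x044b
  op=0x044b>>10=0x1 ⇒ li (RI)
  rd@[9:8]=0x0 ⇒ ax
  imm@[7:0]=0x4b ⇒ #75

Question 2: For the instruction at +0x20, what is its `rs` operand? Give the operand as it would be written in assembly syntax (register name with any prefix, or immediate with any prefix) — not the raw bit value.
+0x20: 40 2a ⇒ word 0x2a40 (little)
  op=0x2a40>>10=0xa ⇒ plus (RR)
  rd: (w>>8)&0x3=0x2 → cx
  rs: (w>>6)&0x3=0x1 → bx

bx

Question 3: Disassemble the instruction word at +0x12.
@+12  little-endian(00 64) = 0x6400
  top 6b → 0x19 → bne [J]
  imm@[9:0]=0x0 ⇒ #0

bne #0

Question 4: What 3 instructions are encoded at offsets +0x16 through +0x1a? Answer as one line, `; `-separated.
[16] 80 29 → 0x2980
  top 6b → 0xa → plus [RR]
  rd: (w>>8)&0x3=0x1 → bx
  rs: (w>>6)&0x3=0x2 → cx
[18] 27 aa → 0xaa27
  top 6b → 0x2a → cpi [RI]
  rd: (w>>8)&0x3=0x2 → cx
  imm: (w>>0)&0xff=0x27 → #39
[1a] 00 28 → 0x2800
  top 6b → 0xa → plus [RR]
  rd: (w>>8)&0x3=0x0 → ax
  rs: (w>>6)&0x3=0x0 → ax

plus bx, cx; cpi cx, #39; plus ax, ax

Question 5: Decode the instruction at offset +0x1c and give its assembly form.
li cx, #221

@+1c  little-endian(dd 06) = 0x06dd
  op=0x06dd>>10=0x1 ⇒ li (RI)
  rd: (w>>8)&0x3=0x2 → cx
  imm: (w>>0)&0xff=0xdd → #221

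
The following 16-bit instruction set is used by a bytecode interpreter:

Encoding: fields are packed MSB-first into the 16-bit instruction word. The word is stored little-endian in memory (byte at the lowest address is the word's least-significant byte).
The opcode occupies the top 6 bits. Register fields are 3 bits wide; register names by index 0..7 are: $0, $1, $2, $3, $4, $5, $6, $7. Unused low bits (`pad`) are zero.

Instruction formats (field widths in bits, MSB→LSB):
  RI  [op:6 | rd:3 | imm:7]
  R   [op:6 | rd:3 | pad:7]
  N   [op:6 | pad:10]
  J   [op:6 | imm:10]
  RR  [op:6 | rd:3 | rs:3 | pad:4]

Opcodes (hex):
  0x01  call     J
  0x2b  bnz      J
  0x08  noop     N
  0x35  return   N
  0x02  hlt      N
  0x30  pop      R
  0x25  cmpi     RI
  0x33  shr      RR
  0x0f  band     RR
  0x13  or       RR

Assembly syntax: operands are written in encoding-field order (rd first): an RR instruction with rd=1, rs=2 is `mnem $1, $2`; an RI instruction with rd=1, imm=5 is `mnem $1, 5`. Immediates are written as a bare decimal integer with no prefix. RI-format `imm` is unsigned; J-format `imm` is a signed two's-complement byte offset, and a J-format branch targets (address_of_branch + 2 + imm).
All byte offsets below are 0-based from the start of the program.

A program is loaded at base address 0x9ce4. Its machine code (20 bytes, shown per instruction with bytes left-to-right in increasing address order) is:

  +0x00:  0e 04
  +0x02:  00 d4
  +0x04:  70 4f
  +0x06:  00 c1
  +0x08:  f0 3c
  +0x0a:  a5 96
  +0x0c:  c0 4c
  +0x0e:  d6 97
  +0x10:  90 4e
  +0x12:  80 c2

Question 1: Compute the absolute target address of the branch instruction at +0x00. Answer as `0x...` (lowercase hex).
[00] 0e 04 → 0x040e
  opcode bits[15:10]=0x1: call/J
  [9:0] imm=14 = 14
  target = base 0x9ce4 + off 0x00 + 2 + imm 14 = 0x9cf4

0x9cf4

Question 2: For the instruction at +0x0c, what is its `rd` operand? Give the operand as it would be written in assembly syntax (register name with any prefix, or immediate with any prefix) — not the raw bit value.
$1

[0c] c0 4c → 0x4cc0
  op=0x4cc0>>10=0x13 ⇒ or (RR)
  rd@[9:7]=0x1 ⇒ $1
  rs@[6:4]=0x4 ⇒ $4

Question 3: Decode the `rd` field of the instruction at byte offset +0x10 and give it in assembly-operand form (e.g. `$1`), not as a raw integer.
$5

@+10  little-endian(90 4e) = 0x4e90
  top 6b → 0x13 → or [RR]
  rd@[9:7]=0x5 ⇒ $5
  rs@[6:4]=0x1 ⇒ $1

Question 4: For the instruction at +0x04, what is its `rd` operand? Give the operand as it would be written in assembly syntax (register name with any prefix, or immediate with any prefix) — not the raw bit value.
$6

off 0x04: read 70 4f as little → 0x4f70
  opcode bits[15:10]=0x13: or/RR
  [9:7] rd=6 = $6
  [6:4] rs=7 = $7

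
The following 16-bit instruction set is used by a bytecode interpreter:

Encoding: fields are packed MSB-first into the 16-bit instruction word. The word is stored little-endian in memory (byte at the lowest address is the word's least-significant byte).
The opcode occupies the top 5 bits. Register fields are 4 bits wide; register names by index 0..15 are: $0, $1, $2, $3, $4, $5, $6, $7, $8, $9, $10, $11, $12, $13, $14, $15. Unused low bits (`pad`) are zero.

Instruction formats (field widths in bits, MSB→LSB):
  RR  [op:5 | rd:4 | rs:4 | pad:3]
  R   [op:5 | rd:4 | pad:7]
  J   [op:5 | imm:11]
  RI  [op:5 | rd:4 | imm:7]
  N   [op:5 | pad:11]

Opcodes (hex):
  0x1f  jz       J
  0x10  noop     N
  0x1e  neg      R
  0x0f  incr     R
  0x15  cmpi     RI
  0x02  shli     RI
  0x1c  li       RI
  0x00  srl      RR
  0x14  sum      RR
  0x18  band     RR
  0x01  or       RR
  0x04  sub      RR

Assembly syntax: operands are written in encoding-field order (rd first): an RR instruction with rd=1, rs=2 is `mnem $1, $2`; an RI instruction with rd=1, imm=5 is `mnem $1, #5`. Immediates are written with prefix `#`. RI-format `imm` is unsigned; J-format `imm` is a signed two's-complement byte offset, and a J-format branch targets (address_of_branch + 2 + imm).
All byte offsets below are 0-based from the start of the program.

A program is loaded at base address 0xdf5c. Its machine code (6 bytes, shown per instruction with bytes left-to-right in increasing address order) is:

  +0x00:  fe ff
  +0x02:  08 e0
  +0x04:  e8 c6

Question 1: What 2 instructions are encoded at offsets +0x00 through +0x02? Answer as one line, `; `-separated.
[00] fe ff → 0xfffe
  opcode bits[15:11]=0x1f: jz/J
  imm@[10:0]=0x7fe (s11→-2) ⇒ #-2
[02] 08 e0 → 0xe008
  opcode bits[15:11]=0x1c: li/RI
  rd@[10:7]=0x0 ⇒ $0
  imm@[6:0]=0x8 ⇒ #8

jz #-2; li $0, #8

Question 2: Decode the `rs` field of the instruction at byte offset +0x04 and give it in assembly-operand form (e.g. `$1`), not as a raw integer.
$13

[04] e8 c6 → 0xc6e8
  op=0xc6e8>>11=0x18 ⇒ band (RR)
  rd@[10:7]=0xd ⇒ $13
  rs@[6:3]=0xd ⇒ $13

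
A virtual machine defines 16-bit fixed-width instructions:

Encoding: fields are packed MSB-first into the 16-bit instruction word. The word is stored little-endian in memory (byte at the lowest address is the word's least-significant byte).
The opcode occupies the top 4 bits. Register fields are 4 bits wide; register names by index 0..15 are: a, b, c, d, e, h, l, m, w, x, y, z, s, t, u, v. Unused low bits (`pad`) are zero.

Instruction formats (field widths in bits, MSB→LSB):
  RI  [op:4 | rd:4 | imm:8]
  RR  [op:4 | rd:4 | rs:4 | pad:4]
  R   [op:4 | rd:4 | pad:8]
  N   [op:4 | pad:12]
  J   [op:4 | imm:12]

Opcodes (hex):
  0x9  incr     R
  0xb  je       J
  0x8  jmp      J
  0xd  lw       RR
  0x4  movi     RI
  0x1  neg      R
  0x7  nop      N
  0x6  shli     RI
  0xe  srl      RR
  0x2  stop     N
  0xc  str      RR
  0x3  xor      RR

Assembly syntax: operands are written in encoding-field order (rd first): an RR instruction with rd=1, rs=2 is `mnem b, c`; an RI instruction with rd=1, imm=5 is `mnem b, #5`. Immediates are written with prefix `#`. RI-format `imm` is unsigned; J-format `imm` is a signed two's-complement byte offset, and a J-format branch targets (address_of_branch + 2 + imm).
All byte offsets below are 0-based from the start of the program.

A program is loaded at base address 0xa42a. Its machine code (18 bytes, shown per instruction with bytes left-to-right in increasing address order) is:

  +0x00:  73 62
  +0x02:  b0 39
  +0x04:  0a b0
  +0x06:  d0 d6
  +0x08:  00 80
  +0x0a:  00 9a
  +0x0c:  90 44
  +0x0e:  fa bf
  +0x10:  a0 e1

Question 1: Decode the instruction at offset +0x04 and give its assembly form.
je #10

@+04  little-endian(0a b0) = 0xb00a
  opcode bits[15:12]=0xb: je/J
  imm: (w>>0)&0xfff=0xa → #10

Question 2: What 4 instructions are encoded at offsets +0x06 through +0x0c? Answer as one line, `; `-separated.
[06] d0 d6 → 0xd6d0
  opcode bits[15:12]=0xd: lw/RR
  rd: (w>>8)&0xf=0x6 → l
  rs: (w>>4)&0xf=0xd → t
[08] 00 80 → 0x8000
  opcode bits[15:12]=0x8: jmp/J
  imm: (w>>0)&0xfff=0x0 → #0
[0a] 00 9a → 0x9a00
  opcode bits[15:12]=0x9: incr/R
  rd: (w>>8)&0xf=0xa → y
[0c] 90 44 → 0x4490
  opcode bits[15:12]=0x4: movi/RI
  rd: (w>>8)&0xf=0x4 → e
  imm: (w>>0)&0xff=0x90 → #144

lw l, t; jmp #0; incr y; movi e, #144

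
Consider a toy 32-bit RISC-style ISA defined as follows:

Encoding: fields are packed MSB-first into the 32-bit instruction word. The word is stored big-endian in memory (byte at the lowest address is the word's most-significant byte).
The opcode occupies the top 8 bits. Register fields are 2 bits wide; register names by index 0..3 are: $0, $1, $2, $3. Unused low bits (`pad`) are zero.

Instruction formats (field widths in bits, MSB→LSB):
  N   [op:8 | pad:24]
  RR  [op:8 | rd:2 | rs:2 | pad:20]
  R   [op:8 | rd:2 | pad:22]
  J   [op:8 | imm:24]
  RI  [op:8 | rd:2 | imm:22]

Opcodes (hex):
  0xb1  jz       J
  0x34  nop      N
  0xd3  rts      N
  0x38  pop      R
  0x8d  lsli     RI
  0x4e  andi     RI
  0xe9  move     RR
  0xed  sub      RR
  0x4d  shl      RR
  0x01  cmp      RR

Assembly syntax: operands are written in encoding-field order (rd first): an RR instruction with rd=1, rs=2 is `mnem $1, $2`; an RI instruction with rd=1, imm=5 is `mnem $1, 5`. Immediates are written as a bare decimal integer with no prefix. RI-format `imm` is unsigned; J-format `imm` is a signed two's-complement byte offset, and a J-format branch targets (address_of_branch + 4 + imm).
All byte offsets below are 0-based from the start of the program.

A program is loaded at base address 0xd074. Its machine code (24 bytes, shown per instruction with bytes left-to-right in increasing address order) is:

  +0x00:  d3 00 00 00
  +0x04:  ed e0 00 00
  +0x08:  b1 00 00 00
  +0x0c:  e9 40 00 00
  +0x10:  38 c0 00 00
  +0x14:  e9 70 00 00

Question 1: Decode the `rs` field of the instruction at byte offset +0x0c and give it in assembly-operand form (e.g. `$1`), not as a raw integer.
[0c] e9 40 00 00 → 0xe9400000
  top 8b → 0xe9 → move [RR]
  rd@[23:22]=0x1 ⇒ $1
  rs@[21:20]=0x0 ⇒ $0

$0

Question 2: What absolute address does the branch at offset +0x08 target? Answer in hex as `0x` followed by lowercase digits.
0xd080

[08] b1 00 00 00 → 0xb1000000
  op=0xb1000000>>24=0xb1 ⇒ jz (J)
  [23:0] imm=0 = 0
  target = base 0xd074 + off 0x08 + 4 + imm 0 = 0xd080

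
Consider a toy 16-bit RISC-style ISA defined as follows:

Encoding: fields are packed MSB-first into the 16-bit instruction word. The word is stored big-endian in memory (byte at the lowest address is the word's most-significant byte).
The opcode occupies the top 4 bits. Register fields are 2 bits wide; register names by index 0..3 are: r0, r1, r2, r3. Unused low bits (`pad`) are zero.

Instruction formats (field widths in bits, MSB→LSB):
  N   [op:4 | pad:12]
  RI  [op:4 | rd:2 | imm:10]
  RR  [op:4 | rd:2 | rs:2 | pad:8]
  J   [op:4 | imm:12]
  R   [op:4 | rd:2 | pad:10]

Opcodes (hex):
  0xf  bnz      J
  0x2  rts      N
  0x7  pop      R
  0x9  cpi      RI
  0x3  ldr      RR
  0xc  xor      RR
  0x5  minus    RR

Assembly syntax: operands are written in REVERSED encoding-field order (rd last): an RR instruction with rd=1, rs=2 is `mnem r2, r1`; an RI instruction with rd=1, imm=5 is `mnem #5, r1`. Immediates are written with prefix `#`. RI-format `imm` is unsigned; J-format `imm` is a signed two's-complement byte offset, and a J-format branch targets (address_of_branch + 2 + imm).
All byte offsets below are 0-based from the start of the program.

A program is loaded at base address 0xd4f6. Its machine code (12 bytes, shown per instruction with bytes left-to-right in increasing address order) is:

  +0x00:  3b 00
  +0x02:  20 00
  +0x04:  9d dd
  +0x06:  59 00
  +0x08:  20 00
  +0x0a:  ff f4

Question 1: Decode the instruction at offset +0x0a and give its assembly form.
+0x0a: ff f4 ⇒ word 0xfff4 (big)
  top 4b → 0xf → bnz [J]
  [11:0] imm=4084 (s12→-12) = #-12

bnz #-12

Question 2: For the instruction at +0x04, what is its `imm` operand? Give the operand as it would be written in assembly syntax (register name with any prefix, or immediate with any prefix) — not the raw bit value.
off 0x04: read 9d dd as big → 0x9ddd
  op=0x9ddd>>12=0x9 ⇒ cpi (RI)
  rd: (w>>10)&0x3=0x3 → r3
  imm: (w>>0)&0x3ff=0x1dd → #477

#477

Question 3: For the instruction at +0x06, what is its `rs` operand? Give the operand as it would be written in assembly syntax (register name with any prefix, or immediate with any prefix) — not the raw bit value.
r1

off 0x06: read 59 00 as big → 0x5900
  opcode bits[15:12]=0x5: minus/RR
  [11:10] rd=2 = r2
  [9:8] rs=1 = r1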